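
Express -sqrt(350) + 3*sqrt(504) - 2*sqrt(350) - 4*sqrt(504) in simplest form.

-21*sqrt(14)

sqrt(350) = 5*sqrt(14); 3*sqrt(504) = 18*sqrt(14); 2*sqrt(350) = 10*sqrt(14); 4*sqrt(504) = 24*sqrt(14)
Combine: (-5 + 18 - 10 - 24)·sqrt(14) = -21*sqrt(14)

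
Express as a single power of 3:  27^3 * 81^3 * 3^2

27^3 = 3^9; 81^3 = 3^12; 3^2 = 3^2
Combine exponents: 3^23

3^23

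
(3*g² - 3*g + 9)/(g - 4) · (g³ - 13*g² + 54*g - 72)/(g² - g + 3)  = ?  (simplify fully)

3*g² - 27*g + 54

Factor: 3*g² - 3*g + 9 = 3·(g² - g + 3);  g³ - 13*g² + 54*g - 72 = (g - 3)·(g - 4)·(g - 6)
Cancel the common factors (g² - g + 3), (g - 4).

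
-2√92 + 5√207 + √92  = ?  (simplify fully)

13*√23

2√92 = 4*√23; 5√207 = 15*√23; √92 = 2*√23
Combine: (-4 + 15 + 2)·√23 = 13*√23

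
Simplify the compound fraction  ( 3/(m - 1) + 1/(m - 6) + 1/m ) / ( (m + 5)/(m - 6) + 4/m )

(5*m² - 26*m + 6)/(m³ + 8*m² - 33*m + 24)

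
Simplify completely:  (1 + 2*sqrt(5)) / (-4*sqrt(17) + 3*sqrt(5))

Multiply numerator and denominator by 3*sqrt(5) + 4*sqrt(17).
Denominator becomes -227; numerator becomes 3*sqrt(5) + 4*sqrt(17) + 30 + 8*sqrt(85).

(-8*sqrt(85) - 30 - 4*sqrt(17) - 3*sqrt(5))/227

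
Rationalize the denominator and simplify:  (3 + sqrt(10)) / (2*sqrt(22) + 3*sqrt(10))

(-4*sqrt(55) - 6*sqrt(22) + 9*sqrt(10) + 30)/2

Multiply numerator and denominator by -2*sqrt(22) + 3*sqrt(10).
Denominator becomes 2; numerator becomes -4*sqrt(55) - 6*sqrt(22) + 9*sqrt(10) + 30.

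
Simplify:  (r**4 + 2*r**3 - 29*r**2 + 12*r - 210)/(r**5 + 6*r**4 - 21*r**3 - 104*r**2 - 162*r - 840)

1/(r + 4)

Factor: r**4 + 2*r**3 - 29*r**2 + 12*r - 210 = (r**2 + 6)*(r + 7)*(r - 5);  r**5 + 6*r**4 - 21*r**3 - 104*r**2 - 162*r - 840 = (r**2 + 6)*(r + 7)*(r + 4)*(r - 5)
Cancel the common factors (r**2 + 6), (r - 5), (r + 7).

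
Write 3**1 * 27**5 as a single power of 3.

3**16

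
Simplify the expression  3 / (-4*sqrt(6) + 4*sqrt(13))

Multiply numerator and denominator by 4*sqrt(6) + 4*sqrt(13).
Denominator becomes 112; numerator becomes 12*sqrt(6) + 12*sqrt(13).

(3*sqrt(6) + 3*sqrt(13))/28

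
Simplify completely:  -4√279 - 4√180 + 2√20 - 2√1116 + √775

-19*√31 - 20*√5

4√279 = 12*√31; 4√180 = 24*√5; 2√20 = 4*√5; 2√1116 = 12*√31; √775 = 5*√31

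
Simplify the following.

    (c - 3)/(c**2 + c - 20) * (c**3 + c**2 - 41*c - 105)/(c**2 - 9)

(c - 7)/(c - 4)

Factor: c**2 + c - 20 = (c - 4)*(c + 5);  c**3 + c**2 - 41*c - 105 = (c - 7)*(c + 3)*(c + 5);  c**2 - 9 = (c - 3)*(c + 3)
Cancel the common factors (c + 3), (c - 3), (c + 5).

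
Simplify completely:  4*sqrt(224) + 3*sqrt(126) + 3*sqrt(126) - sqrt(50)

4*sqrt(224) = 16*sqrt(14); 3*sqrt(126) = 9*sqrt(14); 3*sqrt(126) = 9*sqrt(14); sqrt(50) = 5*sqrt(2)

-5*sqrt(2) + 34*sqrt(14)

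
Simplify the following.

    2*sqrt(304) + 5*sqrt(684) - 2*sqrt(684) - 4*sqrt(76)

18*sqrt(19)

2*sqrt(304) = 8*sqrt(19); 5*sqrt(684) = 30*sqrt(19); 2*sqrt(684) = 12*sqrt(19); 4*sqrt(76) = 8*sqrt(19)
Combine: (8 + 30 - 12 - 8)·sqrt(19) = 18*sqrt(19)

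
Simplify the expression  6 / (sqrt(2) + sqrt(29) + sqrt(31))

Group as (sqrt(2) + sqrt(29)) + sqrt(31); multiply by (sqrt(2) + sqrt(29)) - sqrt(31), then rationalise the remaining surd.

(-3*sqrt(1798) + 6*sqrt(29) + 87*sqrt(2))/58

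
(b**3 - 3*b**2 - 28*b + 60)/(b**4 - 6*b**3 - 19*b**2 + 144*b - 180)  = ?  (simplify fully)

Factor: b**3 - 3*b**2 - 28*b + 60 = (b - 2)*(b - 6)*(b + 5);  b**4 - 6*b**3 - 19*b**2 + 144*b - 180 = (b + 5)*(b - 2)*(b - 3)*(b - 6)
Cancel the common factors (b - 6), (b - 2), (b + 5).

1/(b - 3)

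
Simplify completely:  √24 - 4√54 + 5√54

5*√6

√24 = 2*√6; 4√54 = 12*√6; 5√54 = 15*√6
Combine: (2 - 12 + 15)·√6 = 5*√6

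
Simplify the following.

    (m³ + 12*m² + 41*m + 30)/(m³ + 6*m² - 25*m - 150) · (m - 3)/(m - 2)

(m² - 2*m - 3)/(m² - 7*m + 10)

Factor: m³ + 12*m² + 41*m + 30 = (m + 6)·(m + 1)·(m + 5);  m³ + 6*m² - 25*m - 150 = (m + 6)·(m - 5)·(m + 5)
Cancel the common factors (m + 5), (m + 6).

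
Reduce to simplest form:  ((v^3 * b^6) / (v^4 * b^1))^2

Inside the bracket: (v^-1) * b^5
Raise to the power 2: (v^-2) * b^10

b^10/v^2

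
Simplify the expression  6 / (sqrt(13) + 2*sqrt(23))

Multiply numerator and denominator by -sqrt(13) + 2*sqrt(23).
Denominator becomes 79; numerator becomes -6*sqrt(13) + 12*sqrt(23).

(-6*sqrt(13) + 12*sqrt(23))/79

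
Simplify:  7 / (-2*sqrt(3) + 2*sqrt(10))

(sqrt(3) + sqrt(10))/2

Multiply numerator and denominator by 2*sqrt(3) + 2*sqrt(10).
Denominator becomes 28; numerator becomes 14*sqrt(3) + 14*sqrt(10).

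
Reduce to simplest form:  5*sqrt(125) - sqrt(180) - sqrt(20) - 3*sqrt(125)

2*sqrt(5)

5*sqrt(125) = 25*sqrt(5); sqrt(180) = 6*sqrt(5); sqrt(20) = 2*sqrt(5); 3*sqrt(125) = 15*sqrt(5)
Combine: (25 - 6 - 2 - 15)·sqrt(5) = 2*sqrt(5)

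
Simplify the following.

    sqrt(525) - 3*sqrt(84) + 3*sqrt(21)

sqrt(525) = 5*sqrt(21); 3*sqrt(84) = 6*sqrt(21); 3*sqrt(21) = 3*sqrt(21)
Combine: (5 - 6 + 3)·sqrt(21) = 2*sqrt(21)

2*sqrt(21)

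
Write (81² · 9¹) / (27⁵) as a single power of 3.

3^(-5)

81² = 3^8; 9¹ = 3^2; 27⁵ = 3^15
Combine exponents: 3^(-5)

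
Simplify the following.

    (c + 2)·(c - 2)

c² - 4

Difference of squares with P = c, Q = 2.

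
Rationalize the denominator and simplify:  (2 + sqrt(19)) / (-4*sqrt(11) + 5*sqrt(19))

(8*sqrt(11) + 10*sqrt(19) + 4*sqrt(209) + 95)/299

Multiply numerator and denominator by 4*sqrt(11) + 5*sqrt(19).
Denominator becomes 299; numerator becomes 8*sqrt(11) + 10*sqrt(19) + 4*sqrt(209) + 95.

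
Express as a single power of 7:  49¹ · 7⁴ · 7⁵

7^11

49¹ = 7^2; 7⁴ = 7^4; 7⁵ = 7^5
Combine exponents: 7^11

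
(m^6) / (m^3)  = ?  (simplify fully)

Quotient: m^3

m^3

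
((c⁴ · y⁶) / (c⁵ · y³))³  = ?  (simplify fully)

y⁹/c³

Inside the bracket: (c^-1) · y³
Raise to the power 3: (c^-3) · y⁹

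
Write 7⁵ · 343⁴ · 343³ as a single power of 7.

7⁵ = 7^5; 343⁴ = 7^12; 343³ = 7^9
Combine exponents: 7^26

7^26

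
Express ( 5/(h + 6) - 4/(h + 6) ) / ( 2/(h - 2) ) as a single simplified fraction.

(h - 2)/(2*h + 12)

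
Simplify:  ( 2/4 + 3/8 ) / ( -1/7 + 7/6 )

147/172

Numerator: 2/4 + 3/8 = 7/8
Denominator: -1/7 + 7/6 = 43/42
Divide: (7/8) · (42/43) = 147/172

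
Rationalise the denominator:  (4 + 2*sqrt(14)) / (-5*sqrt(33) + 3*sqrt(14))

Multiply numerator and denominator by 3*sqrt(14) + 5*sqrt(33).
Denominator becomes -699; numerator becomes 12*sqrt(14) + 84 + 20*sqrt(33) + 10*sqrt(462).

(-10*sqrt(462) - 20*sqrt(33) - 84 - 12*sqrt(14))/699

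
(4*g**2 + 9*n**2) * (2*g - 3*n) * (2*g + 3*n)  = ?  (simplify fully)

16*g**4 - 81*n**4

((2*g)+(3*n))((2*g)-(3*n)) = 4*g**2 - 9*n**2; continue pairing.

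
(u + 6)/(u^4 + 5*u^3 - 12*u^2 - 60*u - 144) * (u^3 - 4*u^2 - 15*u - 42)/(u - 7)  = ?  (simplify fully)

Factor: u^4 + 5*u^3 - 12*u^2 - 60*u - 144 = (u + 6)*(u - 4)*(u^2 + 3*u + 6);  u^3 - 4*u^2 - 15*u - 42 = (u^2 + 3*u + 6)*(u - 7)
Cancel the common factors (u^2 + 3*u + 6), (u + 6), (u - 7).

1/(u - 4)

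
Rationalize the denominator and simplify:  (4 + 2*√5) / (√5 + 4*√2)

(-10 - 4*√5 + 16*√2 + 8*√10)/27

Multiply numerator and denominator by -4*√2 + √5.
Denominator becomes -27; numerator becomes -8*√10 - 16*√2 + 4*√5 + 10.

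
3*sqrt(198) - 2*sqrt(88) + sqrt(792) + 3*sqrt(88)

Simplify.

3*sqrt(198) = 9*sqrt(22); 2*sqrt(88) = 4*sqrt(22); sqrt(792) = 6*sqrt(22); 3*sqrt(88) = 6*sqrt(22)
Combine: (9 - 4 + 6 + 6)·sqrt(22) = 17*sqrt(22)

17*sqrt(22)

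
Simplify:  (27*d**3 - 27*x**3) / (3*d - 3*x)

9*d**2 + 9*d*x + 9*x**2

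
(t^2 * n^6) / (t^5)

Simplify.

n^6/t^3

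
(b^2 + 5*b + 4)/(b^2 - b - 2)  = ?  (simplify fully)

Factor: b^2 + 5*b + 4 = (b + 1)*(b + 4);  b^2 - b - 2 = (b + 1)*(b - 2)
Cancel the common factor (b + 1).

(b + 4)/(b - 2)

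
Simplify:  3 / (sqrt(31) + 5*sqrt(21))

(-3*sqrt(31) + 15*sqrt(21))/494

Multiply numerator and denominator by -5*sqrt(21) + sqrt(31).
Denominator becomes -494; numerator becomes -15*sqrt(21) + 3*sqrt(31).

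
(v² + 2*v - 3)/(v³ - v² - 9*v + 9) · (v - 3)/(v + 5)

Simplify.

1/(v + 5)

Factor: v² + 2*v - 3 = (v - 1)·(v + 3);  v³ - v² - 9*v + 9 = (v - 1)·(v - 3)·(v + 3)
Cancel the common factors (v - 3), (v + 3), (v - 1).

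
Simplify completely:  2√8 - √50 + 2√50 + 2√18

15*√2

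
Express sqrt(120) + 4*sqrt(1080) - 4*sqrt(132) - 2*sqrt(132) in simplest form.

-12*sqrt(33) + 26*sqrt(30)

sqrt(120) = 2*sqrt(30); 4*sqrt(1080) = 24*sqrt(30); 4*sqrt(132) = 8*sqrt(33); 2*sqrt(132) = 4*sqrt(33)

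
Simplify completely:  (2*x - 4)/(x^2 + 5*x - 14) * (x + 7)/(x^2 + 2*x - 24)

2/(x^2 + 2*x - 24)

Factor: 2*x - 4 = 2*(x - 2);  x^2 + 5*x - 14 = (x + 7)*(x - 2);  x^2 + 2*x - 24 = (x + 6)*(x - 4)
Cancel the common factors (x - 2), (x + 7).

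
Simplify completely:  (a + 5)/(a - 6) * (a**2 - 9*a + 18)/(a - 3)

Factor: a**2 - 9*a + 18 = (a - 3)*(a - 6)
Cancel the common factors (a - 6), (a - 3).

a + 5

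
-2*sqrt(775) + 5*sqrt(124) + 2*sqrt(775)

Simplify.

2*sqrt(775) = 10*sqrt(31); 5*sqrt(124) = 10*sqrt(31); 2*sqrt(775) = 10*sqrt(31)
Combine: (-10 + 10 + 10)·sqrt(31) = 10*sqrt(31)

10*sqrt(31)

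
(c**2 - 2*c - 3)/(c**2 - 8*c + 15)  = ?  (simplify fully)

(c + 1)/(c - 5)

Factor: c**2 - 2*c - 3 = (c - 3)*(c + 1);  c**2 - 8*c + 15 = (c - 5)*(c - 3)
Cancel the common factor (c - 3).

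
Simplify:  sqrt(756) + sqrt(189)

sqrt(756) = 6*sqrt(21); sqrt(189) = 3*sqrt(21)
Combine: (6 + 3)·sqrt(21) = 9*sqrt(21)

9*sqrt(21)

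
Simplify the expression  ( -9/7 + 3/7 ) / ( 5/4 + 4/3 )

-72/217

Numerator: -9/7 + 3/7 = -6/7
Denominator: 5/4 + 4/3 = 31/12
Divide: (-6/7) · (12/31) = -72/217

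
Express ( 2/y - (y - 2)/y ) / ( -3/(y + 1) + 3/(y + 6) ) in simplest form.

Numerator: 2/y - (y - 2)/y = (-y + 4)/y
Denominator: -3/(y + 1) + 3/(y + 6) = -15/(y² + 7*y + 6)
Divide: ((-y + 4)/y) · (-y²/15 - 7*y/15 - 2/5) = (y³ + 3*y² - 22*y - 24)/(15*y)

(y³ + 3*y² - 22*y - 24)/(15*y)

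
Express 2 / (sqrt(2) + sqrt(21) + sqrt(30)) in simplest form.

(-24*sqrt(35) - 14*sqrt(30) + 22*sqrt(21) + 98*sqrt(2))/119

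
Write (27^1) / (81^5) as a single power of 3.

3^(-17)

27^1 = 3^3; 81^5 = 3^20
Combine exponents: 3^(-17)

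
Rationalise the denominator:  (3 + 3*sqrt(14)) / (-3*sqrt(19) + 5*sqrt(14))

Multiply numerator and denominator by 3*sqrt(19) + 5*sqrt(14).
Denominator becomes 179; numerator becomes 9*sqrt(19) + 15*sqrt(14) + 9*sqrt(266) + 210.

(9*sqrt(19) + 15*sqrt(14) + 9*sqrt(266) + 210)/179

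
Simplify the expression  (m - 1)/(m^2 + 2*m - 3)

Factor: m^2 + 2*m - 3 = (m + 3)*(m - 1)
Cancel the common factor (m - 1).

1/(m + 3)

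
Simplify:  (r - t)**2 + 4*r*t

Expand the square and combine the 4*r*t term.

(r + t)**2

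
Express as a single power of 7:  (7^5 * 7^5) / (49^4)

7^2

7^5 = 7^5; 7^5 = 7^5; 49^4 = 7^8
Combine exponents: 7^2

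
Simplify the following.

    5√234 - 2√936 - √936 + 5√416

17*√26

5√234 = 15*√26; 2√936 = 12*√26; √936 = 6*√26; 5√416 = 20*√26
Combine: (15 - 12 - 6 + 20)·√26 = 17*√26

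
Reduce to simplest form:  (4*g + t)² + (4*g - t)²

Binomially expand both and collect terms in (4*g), t.

32*g² + 2*t²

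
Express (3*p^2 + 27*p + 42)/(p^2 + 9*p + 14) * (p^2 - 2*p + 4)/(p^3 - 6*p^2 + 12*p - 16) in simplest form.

3/(p - 4)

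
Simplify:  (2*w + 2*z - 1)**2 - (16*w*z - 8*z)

Expand the square and combine the (16*w*z - 8*z) term.

(-2*w + 2*z + 1)**2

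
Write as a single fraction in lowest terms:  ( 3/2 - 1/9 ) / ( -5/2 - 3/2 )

Numerator: 3/2 - 1/9 = 25/18
Denominator: -5/2 - 3/2 = -4
Divide: (25/18) · (-1/4) = -25/72

-25/72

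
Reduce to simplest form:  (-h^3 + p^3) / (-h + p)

p^3 - h^3 = (-h + p)(h^2 + h*p + p^2).

h^2 + h*p + p^2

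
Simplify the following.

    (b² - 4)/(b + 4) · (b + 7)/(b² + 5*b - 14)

(b + 2)/(b + 4)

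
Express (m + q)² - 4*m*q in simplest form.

Expanding gives m² - 2*m*q + q², a perfect square.

(m - q)²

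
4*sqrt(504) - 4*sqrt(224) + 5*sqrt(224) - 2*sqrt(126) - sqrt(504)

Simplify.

4*sqrt(504) = 24*sqrt(14); 4*sqrt(224) = 16*sqrt(14); 5*sqrt(224) = 20*sqrt(14); 2*sqrt(126) = 6*sqrt(14); sqrt(504) = 6*sqrt(14)
Combine: (24 - 16 + 20 - 6 - 6)·sqrt(14) = 16*sqrt(14)

16*sqrt(14)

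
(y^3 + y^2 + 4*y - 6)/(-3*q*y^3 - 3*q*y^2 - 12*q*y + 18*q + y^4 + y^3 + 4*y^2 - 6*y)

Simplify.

1/(-3*q + y)

Factor: y^3 + y^2 + 4*y - 6 = (y - 1)*(y^2 + 2*y + 6);  -3*q*y^3 - 3*q*y^2 - 12*q*y + 18*q + y^4 + y^3 + 4*y^2 - 6*y = (y - 1)*(y^2 + 2*y + 6)*(-3*q + y)
Cancel the common factors (y^2 + 2*y + 6), (y - 1).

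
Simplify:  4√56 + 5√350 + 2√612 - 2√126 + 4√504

12*√17 + 51*√14

4√56 = 8*√14; 5√350 = 25*√14; 2√612 = 12*√17; 2√126 = 6*√14; 4√504 = 24*√14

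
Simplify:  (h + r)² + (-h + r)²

Binomially expand both and collect terms in r, h.

2*h² + 2*r²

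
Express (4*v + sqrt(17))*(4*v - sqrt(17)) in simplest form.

Difference of squares with P = 4*v, Q = sqrt(17).

16*v^2 - 17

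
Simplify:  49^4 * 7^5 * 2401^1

49^4 = 7^8; 7^5 = 7^5; 2401^1 = 7^4
Combine exponents: 7^17

7^17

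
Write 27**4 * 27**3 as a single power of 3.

27**4 = 3**12; 27**3 = 3**9
Combine exponents: 3**21

3**21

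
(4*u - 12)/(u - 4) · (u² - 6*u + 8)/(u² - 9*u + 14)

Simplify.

(4*u - 12)/(u - 7)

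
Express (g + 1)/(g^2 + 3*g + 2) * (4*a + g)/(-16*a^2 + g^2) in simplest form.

Factor: g^2 + 3*g + 2 = (g + 2)*(g + 1);  -16*a^2 + g^2 = (-4*a + g)*(4*a + g)
Cancel the common factors (g + 1), (4*a + g).

-1/(4*a*g + 8*a - g^2 - 2*g)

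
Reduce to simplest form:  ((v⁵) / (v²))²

v⁶

Inside the bracket: v³
Raise to the power 2: v⁶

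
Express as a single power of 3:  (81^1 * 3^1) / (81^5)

3^(-15)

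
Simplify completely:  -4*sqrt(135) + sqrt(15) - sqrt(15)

-12*sqrt(15)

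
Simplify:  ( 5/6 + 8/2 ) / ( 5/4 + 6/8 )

29/12

Numerator: 5/6 + 8/2 = 29/6
Denominator: 5/4 + 6/8 = 2
Divide: (29/6) · (1/2) = 29/12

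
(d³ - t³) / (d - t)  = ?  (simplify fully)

Apply the difference-of-cubes factorisation and cancel (d - t).

d² + d*t + t²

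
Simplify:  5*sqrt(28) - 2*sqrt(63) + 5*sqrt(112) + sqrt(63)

27*sqrt(7)

5*sqrt(28) = 10*sqrt(7); 2*sqrt(63) = 6*sqrt(7); 5*sqrt(112) = 20*sqrt(7); sqrt(63) = 3*sqrt(7)
Combine: (10 - 6 + 20 + 3)·sqrt(7) = 27*sqrt(7)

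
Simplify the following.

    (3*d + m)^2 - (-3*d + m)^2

12*d*m

Binomially expand both and collect terms in m, (3*d).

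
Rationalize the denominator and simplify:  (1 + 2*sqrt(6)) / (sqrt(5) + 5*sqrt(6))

Multiply numerator and denominator by -sqrt(5) + 5*sqrt(6).
Denominator becomes 145; numerator becomes -2*sqrt(30) - sqrt(5) + 5*sqrt(6) + 60.

(-2*sqrt(30) - sqrt(5) + 5*sqrt(6) + 60)/145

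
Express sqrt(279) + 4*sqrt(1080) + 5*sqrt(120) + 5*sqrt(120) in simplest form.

3*sqrt(31) + 44*sqrt(30)

sqrt(279) = 3*sqrt(31); 4*sqrt(1080) = 24*sqrt(30); 5*sqrt(120) = 10*sqrt(30); 5*sqrt(120) = 10*sqrt(30)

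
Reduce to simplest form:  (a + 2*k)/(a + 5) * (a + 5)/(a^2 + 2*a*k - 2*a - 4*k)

1/(a - 2)

Factor: a^2 + 2*a*k - 2*a - 4*k = (a + 2*k)*(a - 2)
Cancel the common factors (a + 2*k), (a + 5).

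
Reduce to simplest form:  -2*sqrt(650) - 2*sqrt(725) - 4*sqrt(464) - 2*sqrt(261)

-32*sqrt(29) - 10*sqrt(26)

2*sqrt(650) = 10*sqrt(26); 2*sqrt(725) = 10*sqrt(29); 4*sqrt(464) = 16*sqrt(29); 2*sqrt(261) = 6*sqrt(29)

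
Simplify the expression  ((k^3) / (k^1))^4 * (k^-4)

k^4

Inside the bracket: k^2
Raise to the power 4: k^8
Multiply by (k^-4): add exponents.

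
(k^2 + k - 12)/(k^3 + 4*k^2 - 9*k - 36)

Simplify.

1/(k + 3)

Factor: k^2 + k - 12 = (k - 3)*(k + 4);  k^3 + 4*k^2 - 9*k - 36 = (k - 3)*(k + 3)*(k + 4)
Cancel the common factors (k + 4), (k - 3).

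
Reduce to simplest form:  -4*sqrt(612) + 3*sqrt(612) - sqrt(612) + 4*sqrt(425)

8*sqrt(17)

4*sqrt(612) = 24*sqrt(17); 3*sqrt(612) = 18*sqrt(17); sqrt(612) = 6*sqrt(17); 4*sqrt(425) = 20*sqrt(17)
Combine: (-24 + 18 - 6 + 20)·sqrt(17) = 8*sqrt(17)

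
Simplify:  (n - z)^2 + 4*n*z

(n + z)^2

Expand the square and combine the 4*n*z term.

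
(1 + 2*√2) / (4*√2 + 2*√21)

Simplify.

(-8 - 2*√2 + √21 + 2*√42)/26

Multiply numerator and denominator by -2*√21 + 4*√2.
Denominator becomes -52; numerator becomes -4*√42 - 2*√21 + 4*√2 + 16.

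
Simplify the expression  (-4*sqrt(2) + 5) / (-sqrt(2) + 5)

Multiply numerator and denominator by sqrt(2) + 5.
Denominator becomes 23; numerator becomes -15*sqrt(2) + 17.

(-15*sqrt(2) + 17)/23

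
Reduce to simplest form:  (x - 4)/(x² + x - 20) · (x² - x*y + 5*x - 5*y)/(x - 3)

(x - y)/(x - 3)

Factor: x² + x - 20 = (x + 5)·(x - 4);  x² - x*y + 5*x - 5*y = (x - y)·(x + 5)
Cancel the common factors (x + 5), (x - 4).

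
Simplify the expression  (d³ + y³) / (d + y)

d² - d*y + y²

Factor as (a+b)(a^2-ab+b^2) with a=d, b=y.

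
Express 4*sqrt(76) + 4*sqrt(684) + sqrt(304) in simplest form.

36*sqrt(19)

4*sqrt(76) = 8*sqrt(19); 4*sqrt(684) = 24*sqrt(19); sqrt(304) = 4*sqrt(19)
Combine: (8 + 24 + 4)·sqrt(19) = 36*sqrt(19)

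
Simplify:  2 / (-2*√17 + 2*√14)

(-√17 - √14)/3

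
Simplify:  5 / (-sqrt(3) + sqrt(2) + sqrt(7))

(-3*sqrt(3) - sqrt(7) + 4*sqrt(2) + sqrt(42))/2

Group as (sqrt(2) + sqrt(7)) - sqrt(3); multiply by (sqrt(2) + sqrt(7)) + sqrt(3), then rationalise the remaining surd.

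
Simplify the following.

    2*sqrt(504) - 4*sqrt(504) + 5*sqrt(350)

13*sqrt(14)

2*sqrt(504) = 12*sqrt(14); 4*sqrt(504) = 24*sqrt(14); 5*sqrt(350) = 25*sqrt(14)
Combine: (12 - 24 + 25)·sqrt(14) = 13*sqrt(14)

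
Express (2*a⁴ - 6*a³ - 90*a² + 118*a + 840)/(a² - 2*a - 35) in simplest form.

2*a² - 2*a - 24

Factor: 2*a⁴ - 6*a³ - 90*a² + 118*a + 840 = 2·(a + 5)·(a - 4)·(a - 7)·(a + 3);  a² - 2*a - 35 = (a + 5)·(a - 7)
Cancel the common factors (a + 5), (a - 7).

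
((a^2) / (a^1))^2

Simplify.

a^2

Inside the bracket: a^1
Raise to the power 2: a^2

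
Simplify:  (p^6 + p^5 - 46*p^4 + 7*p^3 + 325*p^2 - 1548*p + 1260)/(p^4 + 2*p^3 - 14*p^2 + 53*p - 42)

Factor: p^6 + p^5 - 46*p^4 + 7*p^3 + 325*p^2 - 1548*p + 1260 = (p - 6)*(p^2 - 3*p + 7)*(p + 5)*(p - 1)*(p + 6);  p^4 + 2*p^3 - 14*p^2 + 53*p - 42 = (p^2 - 3*p + 7)*(p + 6)*(p - 1)
Cancel the common factors (p^2 - 3*p + 7), (p + 6), (p - 1).

p^2 - p - 30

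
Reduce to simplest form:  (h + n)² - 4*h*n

After expansion: h² - 2*h*n + n² — a perfect-square trinomial.

(h - n)²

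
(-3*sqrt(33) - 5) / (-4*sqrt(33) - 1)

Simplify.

(sqrt(33) + 23)/31

Multiply numerator and denominator by -1 + 4*sqrt(33).
Denominator becomes -527; numerator becomes -391 - 17*sqrt(33).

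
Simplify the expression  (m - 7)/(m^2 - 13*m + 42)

1/(m - 6)

Factor: m^2 - 13*m + 42 = (m - 7)*(m - 6)
Cancel the common factor (m - 7).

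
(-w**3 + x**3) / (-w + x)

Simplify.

w**2 + w*x + x**2

x**3 - w**3 = (-w + x)(w**2 + w*x + x**2).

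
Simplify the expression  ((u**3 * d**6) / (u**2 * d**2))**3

Inside the bracket: u**1 * d**4
Raise to the power 3: u**3 * d**12

d**12*u**3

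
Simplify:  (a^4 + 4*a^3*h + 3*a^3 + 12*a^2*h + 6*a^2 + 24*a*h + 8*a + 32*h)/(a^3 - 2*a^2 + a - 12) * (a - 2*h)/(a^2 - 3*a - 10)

(a^2 + 2*a*h - 8*h^2)/(a^2 - 8*a + 15)

Factor: a^4 + 4*a^3*h + 3*a^3 + 12*a^2*h + 6*a^2 + 24*a*h + 8*a + 32*h = (a + 4*h)*(a + 2)*(a^2 + a + 4);  a^3 - 2*a^2 + a - 12 = (a^2 + a + 4)*(a - 3);  a^2 - 3*a - 10 = (a - 5)*(a + 2)
Cancel the common factors (a^2 + a + 4), (a + 2).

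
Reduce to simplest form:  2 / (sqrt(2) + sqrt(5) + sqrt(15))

Group as (sqrt(2) + sqrt(15)) + sqrt(5); multiply by (sqrt(2) + sqrt(15)) - sqrt(5), then rationalise the remaining surd.

(-6*sqrt(5) - 9*sqrt(2) + 5*sqrt(6) + 4*sqrt(15))/6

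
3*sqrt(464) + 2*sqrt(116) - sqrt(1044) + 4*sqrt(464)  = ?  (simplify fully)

3*sqrt(464) = 12*sqrt(29); 2*sqrt(116) = 4*sqrt(29); sqrt(1044) = 6*sqrt(29); 4*sqrt(464) = 16*sqrt(29)
Combine: (12 + 4 - 6 + 16)·sqrt(29) = 26*sqrt(29)

26*sqrt(29)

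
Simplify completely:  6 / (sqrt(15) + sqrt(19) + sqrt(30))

Group as (sqrt(15) + sqrt(19)) + sqrt(30); multiply by (sqrt(15) + sqrt(19)) - sqrt(30), then rationalise the remaining surd.

(-45*sqrt(38) + 6*sqrt(30) + 39*sqrt(19) + 51*sqrt(15))/281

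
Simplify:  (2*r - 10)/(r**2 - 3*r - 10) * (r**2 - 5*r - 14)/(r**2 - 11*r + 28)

Factor: 2*r - 10 = 2*(r - 5);  r**2 - 3*r - 10 = (r + 2)*(r - 5);  r**2 - 5*r - 14 = (r + 2)*(r - 7);  r**2 - 11*r + 28 = (r - 7)*(r - 4)
Cancel the common factors (r + 2), (r - 5), (r - 7).

2/(r - 4)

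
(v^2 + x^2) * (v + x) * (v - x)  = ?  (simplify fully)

Telescope via difference of squares: (v+x)(v-x) = v^2 - x^2, then repeat with the next factor.

v^4 - x^4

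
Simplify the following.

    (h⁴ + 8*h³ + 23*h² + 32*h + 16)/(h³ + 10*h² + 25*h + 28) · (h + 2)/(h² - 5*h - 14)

(h² + 5*h + 4)/(h² - 49)

Factor: h⁴ + 8*h³ + 23*h² + 32*h + 16 = (h² + 3*h + 4)·(h + 1)·(h + 4);  h³ + 10*h² + 25*h + 28 = (h² + 3*h + 4)·(h + 7);  h² - 5*h - 14 = (h + 2)·(h - 7)
Cancel the common factors (h² + 3*h + 4), (h + 2).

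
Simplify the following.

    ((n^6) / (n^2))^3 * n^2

n^14

Inside the bracket: n^4
Raise to the power 3: n^12
Multiply by n^2: add exponents.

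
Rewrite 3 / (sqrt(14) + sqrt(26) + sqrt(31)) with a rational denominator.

Group as (sqrt(14) + sqrt(31)) + sqrt(26); multiply by (sqrt(14) + sqrt(31)) - sqrt(26), then rationalise the remaining surd.

(-12*sqrt(2821) + 27*sqrt(31) + 57*sqrt(26) + 129*sqrt(14))/1375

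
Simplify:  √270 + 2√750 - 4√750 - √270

-10*√30

√270 = 3*√30; 2√750 = 10*√30; 4√750 = 20*√30; √270 = 3*√30
Combine: (3 + 10 - 20 - 3)·√30 = -10*√30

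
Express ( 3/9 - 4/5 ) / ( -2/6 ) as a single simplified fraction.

7/5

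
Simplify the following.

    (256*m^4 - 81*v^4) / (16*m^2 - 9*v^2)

16*m^2 + 9*v^2

Factor (4*m)^4 - (3*v)^4 and cancel (16*m^2 - 9*v^2).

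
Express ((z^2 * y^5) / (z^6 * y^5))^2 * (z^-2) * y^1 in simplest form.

y/z^10

Inside the bracket: (z^-4)
Raise to the power 2: (z^-8)
Multiply by (z^-2) * y^1: add exponents.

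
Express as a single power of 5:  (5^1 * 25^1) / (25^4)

5^1 = 5^1; 25^1 = 5^2; 25^4 = 5^8
Combine exponents: 5^(-5)

5^(-5)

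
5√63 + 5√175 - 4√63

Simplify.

28*√7

5√63 = 15*√7; 5√175 = 25*√7; 4√63 = 12*√7
Combine: (15 + 25 - 12)·√7 = 28*√7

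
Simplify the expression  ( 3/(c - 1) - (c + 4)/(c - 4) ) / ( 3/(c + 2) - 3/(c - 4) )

(c^3 + 2*c^2 + 8*c + 16)/(18*c - 18)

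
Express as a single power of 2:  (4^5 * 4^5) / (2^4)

2^16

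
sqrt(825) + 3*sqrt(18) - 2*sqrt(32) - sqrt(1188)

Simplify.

-sqrt(33) + sqrt(2)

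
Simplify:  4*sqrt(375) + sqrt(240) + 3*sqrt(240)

36*sqrt(15)

4*sqrt(375) = 20*sqrt(15); sqrt(240) = 4*sqrt(15); 3*sqrt(240) = 12*sqrt(15)
Combine: (20 + 4 + 12)·sqrt(15) = 36*sqrt(15)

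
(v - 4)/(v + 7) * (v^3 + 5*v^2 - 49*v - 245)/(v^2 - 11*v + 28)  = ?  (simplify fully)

v + 5

Factor: v^3 + 5*v^2 - 49*v - 245 = (v + 7)*(v - 7)*(v + 5);  v^2 - 11*v + 28 = (v - 7)*(v - 4)
Cancel the common factors (v - 7), (v - 4), (v + 7).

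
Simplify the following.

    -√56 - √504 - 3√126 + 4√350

√56 = 2*√14; √504 = 6*√14; 3√126 = 9*√14; 4√350 = 20*√14
Combine: (-2 - 6 - 9 + 20)·√14 = 3*√14

3*√14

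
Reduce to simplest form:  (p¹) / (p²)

Quotient: (p^-1)

1/p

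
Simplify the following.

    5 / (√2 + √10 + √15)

Group as (√10 + √15) + √2; multiply by (√10 + √15) - √2, then rationalise the remaining surd.

(-100*√3 - 15*√15 + 35*√10 + 115*√2)/71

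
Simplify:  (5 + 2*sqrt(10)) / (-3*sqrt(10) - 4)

Multiply numerator and denominator by -4 + 3*sqrt(10).
Denominator becomes -74; numerator becomes 7*sqrt(10) + 40.

(-40 - 7*sqrt(10))/74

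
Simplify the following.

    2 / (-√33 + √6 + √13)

Group as (√6 + √13) - √33; multiply by (√6 + √13) + √33, then rationalise the remaining surd.

(7*√33 + 13*√13 + 20*√6 + 3*√286)/29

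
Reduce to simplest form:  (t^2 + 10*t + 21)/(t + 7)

t + 3

Factor: t^2 + 10*t + 21 = (t + 7)*(t + 3)
Cancel the common factor (t + 7).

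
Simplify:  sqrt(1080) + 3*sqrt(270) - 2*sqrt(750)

sqrt(1080) = 6*sqrt(30); 3*sqrt(270) = 9*sqrt(30); 2*sqrt(750) = 10*sqrt(30)
Combine: (6 + 9 - 10)·sqrt(30) = 5*sqrt(30)

5*sqrt(30)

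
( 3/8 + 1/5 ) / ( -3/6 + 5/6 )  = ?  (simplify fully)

69/40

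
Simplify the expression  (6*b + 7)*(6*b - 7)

(6*b)^2 - (7)^2 = 36*b^2 - 49.

36*b^2 - 49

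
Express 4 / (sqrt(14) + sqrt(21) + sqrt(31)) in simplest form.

Group as (sqrt(21) + sqrt(31)) + sqrt(14); multiply by (sqrt(21) + sqrt(31)) - sqrt(14), then rationalise the remaining surd.

(-7*sqrt(186) + 2*sqrt(31) + 12*sqrt(21) + 19*sqrt(14))/145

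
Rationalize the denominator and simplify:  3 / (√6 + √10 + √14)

Group as (√6 + √10) + √14; multiply by (√6 + √10) - √14, then rationalise the remaining surd.

(-6*√210 + 3*√14 + 15*√10 + 27*√6)/118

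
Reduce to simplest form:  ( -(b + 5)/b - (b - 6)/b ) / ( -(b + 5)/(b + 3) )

Numerator: -(b + 5)/b - (b - 6)/b = (-2*b + 1)/b
Denominator: -(b + 5)/(b + 3) = (-b - 5)/(b + 3)
Divide: ((-2*b + 1)/b) · ((b + 3)/(-b - 5)) = (2*b^2 + 5*b - 3)/(b^2 + 5*b)

(2*b^2 + 5*b - 3)/(b^2 + 5*b)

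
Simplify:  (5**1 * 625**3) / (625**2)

5**1 = 5**1; 625**3 = 5**12; 625**2 = 5**8
Combine exponents: 5**5

5**5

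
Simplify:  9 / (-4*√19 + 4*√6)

(-9*√19 - 9*√6)/52

Multiply numerator and denominator by 4*√6 + 4*√19.
Denominator becomes -208; numerator becomes 36*√6 + 36*√19.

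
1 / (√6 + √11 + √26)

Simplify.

Group as (√6 + √26) + √11; multiply by (√6 + √26) - √11, then rationalise the remaining surd.

(-4*√429 - 9*√26 + 21*√11 + 31*√6)/183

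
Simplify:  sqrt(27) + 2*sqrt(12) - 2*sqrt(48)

-sqrt(3)

sqrt(27) = 3*sqrt(3); 2*sqrt(12) = 4*sqrt(3); 2*sqrt(48) = 8*sqrt(3)
Combine: (3 + 4 - 8)·sqrt(3) = -sqrt(3)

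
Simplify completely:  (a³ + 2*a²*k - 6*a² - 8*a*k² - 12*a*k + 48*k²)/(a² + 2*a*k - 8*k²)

Factor: a³ + 2*a²*k - 6*a² - 8*a*k² - 12*a*k + 48*k² = (a - 2*k)·(a - 6)·(a + 4*k);  a² + 2*a*k - 8*k² = (a + 4*k)·(a - 2*k)
Cancel the common factors (a - 2*k), (a + 4*k).

a - 6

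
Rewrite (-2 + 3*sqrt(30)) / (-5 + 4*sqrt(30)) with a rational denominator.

(sqrt(30) + 50)/65

Multiply numerator and denominator by -4*sqrt(30) - 5.
Denominator becomes -455; numerator becomes -350 - 7*sqrt(30).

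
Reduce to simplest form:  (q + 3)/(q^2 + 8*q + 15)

1/(q + 5)

Factor: q^2 + 8*q + 15 = (q + 3)*(q + 5)
Cancel the common factor (q + 3).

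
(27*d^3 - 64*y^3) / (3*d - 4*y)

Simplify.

(3*d)^3 - (4*y)^3 = (3*d - 4*y)(9*d^2 + 12*d*y + 16*y^2).

9*d^2 + 12*d*y + 16*y^2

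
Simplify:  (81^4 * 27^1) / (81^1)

3^15

81^4 = 3^16; 27^1 = 3^3; 81^1 = 3^4
Combine exponents: 3^15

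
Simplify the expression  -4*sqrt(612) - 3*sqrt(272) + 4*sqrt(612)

-12*sqrt(17)

4*sqrt(612) = 24*sqrt(17); 3*sqrt(272) = 12*sqrt(17); 4*sqrt(612) = 24*sqrt(17)
Combine: (-24 - 12 + 24)·sqrt(17) = -12*sqrt(17)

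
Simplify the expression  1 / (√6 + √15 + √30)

Group as (√6 + √15) + √30; multiply by (√6 + √15) - √30, then rationalise the remaining surd.

(-20*√3 - 3*√30 + 7*√15 + 13*√6)/93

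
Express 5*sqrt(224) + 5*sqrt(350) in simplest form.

5*sqrt(224) = 20*sqrt(14); 5*sqrt(350) = 25*sqrt(14)
Combine: (20 + 25)·sqrt(14) = 45*sqrt(14)

45*sqrt(14)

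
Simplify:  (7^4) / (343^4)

7^(-8)

7^4 = 7^4; 343^4 = 7^12
Combine exponents: 7^(-8)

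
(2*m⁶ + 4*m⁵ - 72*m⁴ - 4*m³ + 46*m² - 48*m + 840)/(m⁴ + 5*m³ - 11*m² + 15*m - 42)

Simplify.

2*m² - 6*m - 20

Factor: 2*m⁶ + 4*m⁵ - 72*m⁴ - 4*m³ + 46*m² - 48*m + 840 = 2·(m - 5)·(m + 2)·(m - 2)·(m² + 3)·(m + 7);  m⁴ + 5*m³ - 11*m² + 15*m - 42 = (m - 2)·(m² + 3)·(m + 7)
Cancel the common factors (m² + 3), (m + 7), (m - 2).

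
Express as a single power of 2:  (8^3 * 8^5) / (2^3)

8^3 = 2^9; 8^5 = 2^15; 2^3 = 2^3
Combine exponents: 2^21

2^21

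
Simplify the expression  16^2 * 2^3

2^11

16^2 = 2^8; 2^3 = 2^3
Combine exponents: 2^11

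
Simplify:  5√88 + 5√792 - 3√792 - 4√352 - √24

-2*√6 + 6*√22

5√88 = 10*√22; 5√792 = 30*√22; 3√792 = 18*√22; 4√352 = 16*√22; √24 = 2*√6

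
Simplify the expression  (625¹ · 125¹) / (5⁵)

5^2

625¹ = 5^4; 125¹ = 5^3; 5⁵ = 5^5
Combine exponents: 5^2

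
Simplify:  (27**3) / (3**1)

27**3 = 3**9; 3**1 = 3**1
Combine exponents: 3**8

3**8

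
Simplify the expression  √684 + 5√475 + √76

33*√19

√684 = 6*√19; 5√475 = 25*√19; √76 = 2*√19
Combine: (6 + 25 + 2)·√19 = 33*√19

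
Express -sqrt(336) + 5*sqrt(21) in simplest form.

sqrt(336) = 4*sqrt(21); 5*sqrt(21) = 5*sqrt(21)
Combine: (-4 + 5)·sqrt(21) = sqrt(21)

sqrt(21)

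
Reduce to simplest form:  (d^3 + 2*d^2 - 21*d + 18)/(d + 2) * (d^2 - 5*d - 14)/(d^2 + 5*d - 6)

d^2 - 10*d + 21

Factor: d^3 + 2*d^2 - 21*d + 18 = (d - 3)*(d + 6)*(d - 1);  d^2 - 5*d - 14 = (d + 2)*(d - 7);  d^2 + 5*d - 6 = (d - 1)*(d + 6)
Cancel the common factors (d - 1), (d + 2), (d + 6).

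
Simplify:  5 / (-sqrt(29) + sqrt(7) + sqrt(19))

Group as (sqrt(7) + sqrt(19)) - sqrt(29); multiply by (sqrt(7) + sqrt(19)) + sqrt(29), then rationalise the remaining surd.

(15*sqrt(29) + 85*sqrt(19) + 205*sqrt(7) + 10*sqrt(3857))/523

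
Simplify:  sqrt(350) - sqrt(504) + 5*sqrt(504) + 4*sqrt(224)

sqrt(350) = 5*sqrt(14); sqrt(504) = 6*sqrt(14); 5*sqrt(504) = 30*sqrt(14); 4*sqrt(224) = 16*sqrt(14)
Combine: (5 - 6 + 30 + 16)·sqrt(14) = 45*sqrt(14)

45*sqrt(14)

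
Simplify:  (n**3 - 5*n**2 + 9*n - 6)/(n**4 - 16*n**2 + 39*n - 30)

Factor: n**3 - 5*n**2 + 9*n - 6 = (n**2 - 3*n + 3)*(n - 2);  n**4 - 16*n**2 + 39*n - 30 = (n - 2)*(n**2 - 3*n + 3)*(n + 5)
Cancel the common factors (n**2 - 3*n + 3), (n - 2).

1/(n + 5)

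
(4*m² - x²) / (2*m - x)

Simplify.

Difference of squares: factor out (2*m - x).

2*m + x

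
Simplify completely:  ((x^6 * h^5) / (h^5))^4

Inside the bracket: x^6
Raise to the power 4: x^24

x^24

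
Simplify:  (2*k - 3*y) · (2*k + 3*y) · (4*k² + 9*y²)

Telescope via difference of squares: ((2*k)+(3*y))((2*k)-(3*y)) = 4*k² - 9*y², then repeat with the next factor.

16*k⁴ - 81*y⁴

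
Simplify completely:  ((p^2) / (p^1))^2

p^2

Inside the bracket: p^1
Raise to the power 2: p^2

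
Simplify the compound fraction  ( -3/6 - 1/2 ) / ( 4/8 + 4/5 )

Numerator: -3/6 - 1/2 = -1
Denominator: 4/8 + 4/5 = 13/10
Divide: (-1) · (10/13) = -10/13

-10/13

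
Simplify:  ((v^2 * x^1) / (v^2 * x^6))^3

Inside the bracket: (x^-5)
Raise to the power 3: (x^-15)

x^(-15)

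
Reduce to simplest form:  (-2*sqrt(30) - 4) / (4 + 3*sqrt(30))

Multiply numerator and denominator by -3*sqrt(30) + 4.
Denominator becomes -254; numerator becomes 4*sqrt(30) + 164.

(-82 - 2*sqrt(30))/127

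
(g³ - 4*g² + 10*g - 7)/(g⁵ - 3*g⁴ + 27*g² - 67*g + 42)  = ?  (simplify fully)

Factor: g³ - 4*g² + 10*g - 7 = (g - 1)·(g² - 3*g + 7);  g⁵ - 3*g⁴ + 27*g² - 67*g + 42 = (g - 1)·(g - 2)·(g + 3)·(g² - 3*g + 7)
Cancel the common factors (g² - 3*g + 7), (g - 1).

1/(g² + g - 6)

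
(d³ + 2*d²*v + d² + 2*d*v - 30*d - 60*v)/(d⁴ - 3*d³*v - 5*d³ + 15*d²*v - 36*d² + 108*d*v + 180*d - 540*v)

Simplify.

Factor: d³ + 2*d²*v + d² + 2*d*v - 30*d - 60*v = (d - 5)·(d + 6)·(d + 2*v);  d⁴ - 3*d³*v - 5*d³ + 15*d²*v - 36*d² + 108*d*v + 180*d - 540*v = (d - 3*v)·(d + 6)·(d - 6)·(d - 5)
Cancel the common factors (d + 6), (d - 5).

(-d - 2*v)/(-d² + 3*d*v + 6*d - 18*v)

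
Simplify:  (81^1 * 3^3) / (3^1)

3^6

81^1 = 3^4; 3^3 = 3^3; 3^1 = 3^1
Combine exponents: 3^6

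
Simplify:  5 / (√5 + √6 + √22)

-105*√6 - 115*√5 + 20*√165 + 55*√22

Group as (√5 + √22) + √6; multiply by (√5 + √22) - √6, then rationalise the remaining surd.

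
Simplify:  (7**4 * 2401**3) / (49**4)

7**8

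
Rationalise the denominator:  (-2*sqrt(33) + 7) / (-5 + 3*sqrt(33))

(-163 + 11*sqrt(33))/272

Multiply numerator and denominator by -3*sqrt(33) - 5.
Denominator becomes -272; numerator becomes -11*sqrt(33) + 163.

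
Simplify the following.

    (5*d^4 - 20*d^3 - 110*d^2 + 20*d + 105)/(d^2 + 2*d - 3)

Factor: 5*d^4 - 20*d^3 - 110*d^2 + 20*d + 105 = 5*(d + 3)*(d + 1)*(d - 7)*(d - 1);  d^2 + 2*d - 3 = (d + 3)*(d - 1)
Cancel the common factors (d + 3), (d - 1).

5*d^2 - 30*d - 35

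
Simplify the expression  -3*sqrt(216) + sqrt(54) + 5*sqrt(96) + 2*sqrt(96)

3*sqrt(216) = 18*sqrt(6); sqrt(54) = 3*sqrt(6); 5*sqrt(96) = 20*sqrt(6); 2*sqrt(96) = 8*sqrt(6)
Combine: (-18 + 3 + 20 + 8)·sqrt(6) = 13*sqrt(6)

13*sqrt(6)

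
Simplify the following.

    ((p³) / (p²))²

p²

Inside the bracket: p¹
Raise to the power 2: p²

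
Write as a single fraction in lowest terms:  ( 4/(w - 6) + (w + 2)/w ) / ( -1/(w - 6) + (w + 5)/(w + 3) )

(w^3 + 3*w^2 - 12*w - 36)/(w^3 - 2*w^2 - 33*w)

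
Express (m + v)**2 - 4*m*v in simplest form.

Expanding gives m**2 - 2*m*v + v**2, a perfect square.

(m - v)**2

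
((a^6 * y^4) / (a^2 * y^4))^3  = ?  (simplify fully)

Inside the bracket: a^4
Raise to the power 3: a^12

a^12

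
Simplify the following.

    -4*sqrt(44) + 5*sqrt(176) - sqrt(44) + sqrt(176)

14*sqrt(11)

4*sqrt(44) = 8*sqrt(11); 5*sqrt(176) = 20*sqrt(11); sqrt(44) = 2*sqrt(11); sqrt(176) = 4*sqrt(11)
Combine: (-8 + 20 - 2 + 4)·sqrt(11) = 14*sqrt(11)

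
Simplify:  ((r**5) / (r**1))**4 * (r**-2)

r**14

Inside the bracket: r**4
Raise to the power 4: r**16
Multiply by (r**-2): add exponents.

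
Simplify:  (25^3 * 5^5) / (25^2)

5^7

25^3 = 5^6; 5^5 = 5^5; 25^2 = 5^4
Combine exponents: 5^7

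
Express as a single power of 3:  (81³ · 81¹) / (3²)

81³ = 3^12; 81¹ = 3^4; 3² = 3^2
Combine exponents: 3^14

3^14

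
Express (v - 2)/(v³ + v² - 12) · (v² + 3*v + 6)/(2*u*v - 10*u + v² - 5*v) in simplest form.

1/(2*u*v - 10*u + v² - 5*v)

Factor: v³ + v² - 12 = (v - 2)·(v² + 3*v + 6);  2*u*v - 10*u + v² - 5*v = (2*u + v)·(v - 5)
Cancel the common factors (v² + 3*v + 6), (v - 2).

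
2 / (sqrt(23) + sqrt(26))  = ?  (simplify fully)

Multiply numerator and denominator by -sqrt(23) + sqrt(26).
Denominator becomes 3; numerator becomes -2*sqrt(23) + 2*sqrt(26).

(-2*sqrt(23) + 2*sqrt(26))/3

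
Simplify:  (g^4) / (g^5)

Quotient: (g^-1)

1/g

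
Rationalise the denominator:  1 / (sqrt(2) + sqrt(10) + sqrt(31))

Group as (sqrt(2) + sqrt(10)) + sqrt(31); multiply by (sqrt(2) + sqrt(10)) - sqrt(31), then rationalise the remaining surd.

(-23*sqrt(10) - 39*sqrt(2) + 4*sqrt(155) + 19*sqrt(31))/281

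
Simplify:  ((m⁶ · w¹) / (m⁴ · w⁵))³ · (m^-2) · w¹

m⁴/w^11

Inside the bracket: m² · (w^-4)
Raise to the power 3: m⁶ · (w^-12)
Multiply by (m^-2) · w¹: add exponents.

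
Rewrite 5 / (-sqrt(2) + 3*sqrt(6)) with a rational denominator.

(5*sqrt(2) + 15*sqrt(6))/52

Multiply numerator and denominator by sqrt(2) + 3*sqrt(6).
Denominator becomes 52; numerator becomes 5*sqrt(2) + 15*sqrt(6).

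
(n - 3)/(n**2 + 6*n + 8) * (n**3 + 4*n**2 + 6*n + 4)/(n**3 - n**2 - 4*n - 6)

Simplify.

1/(n + 4)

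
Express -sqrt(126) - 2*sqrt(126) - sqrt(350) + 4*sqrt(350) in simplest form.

sqrt(126) = 3*sqrt(14); 2*sqrt(126) = 6*sqrt(14); sqrt(350) = 5*sqrt(14); 4*sqrt(350) = 20*sqrt(14)
Combine: (-3 - 6 - 5 + 20)·sqrt(14) = 6*sqrt(14)

6*sqrt(14)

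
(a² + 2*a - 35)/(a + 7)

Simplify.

a - 5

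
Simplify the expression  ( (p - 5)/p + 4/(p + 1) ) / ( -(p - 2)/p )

(-p^2 + 5)/(p^2 - p - 2)

Numerator: (p - 5)/p + 4/(p + 1) = (p^2 - 5)/(p^2 + p)
Denominator: -(p - 2)/p = (-p + 2)/p
Divide: ((p^2 - 5)/(p^2 + p)) · (p/(-p + 2)) = (-p^2 + 5)/(p^2 - p - 2)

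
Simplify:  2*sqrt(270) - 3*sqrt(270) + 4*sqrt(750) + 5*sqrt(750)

42*sqrt(30)

2*sqrt(270) = 6*sqrt(30); 3*sqrt(270) = 9*sqrt(30); 4*sqrt(750) = 20*sqrt(30); 5*sqrt(750) = 25*sqrt(30)
Combine: (6 - 9 + 20 + 25)·sqrt(30) = 42*sqrt(30)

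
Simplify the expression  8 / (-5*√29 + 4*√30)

Multiply numerator and denominator by 4*√30 + 5*√29.
Denominator becomes -245; numerator becomes 32*√30 + 40*√29.

(-40*√29 - 32*√30)/245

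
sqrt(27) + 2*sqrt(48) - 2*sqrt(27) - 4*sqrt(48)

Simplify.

-11*sqrt(3)

sqrt(27) = 3*sqrt(3); 2*sqrt(48) = 8*sqrt(3); 2*sqrt(27) = 6*sqrt(3); 4*sqrt(48) = 16*sqrt(3)
Combine: (3 + 8 - 6 - 16)·sqrt(3) = -11*sqrt(3)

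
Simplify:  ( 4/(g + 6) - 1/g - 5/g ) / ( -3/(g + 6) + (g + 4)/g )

(-2*g - 36)/(g^2 + 7*g + 24)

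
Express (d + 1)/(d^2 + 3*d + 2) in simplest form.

Factor: d^2 + 3*d + 2 = (d + 1)*(d + 2)
Cancel the common factor (d + 1).

1/(d + 2)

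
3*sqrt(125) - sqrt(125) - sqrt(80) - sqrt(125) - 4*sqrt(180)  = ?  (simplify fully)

-23*sqrt(5)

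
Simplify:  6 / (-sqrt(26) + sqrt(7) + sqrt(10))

Group as (sqrt(7) + sqrt(10)) - sqrt(26); multiply by (sqrt(7) + sqrt(10)) + sqrt(26), then rationalise the remaining surd.

(54*sqrt(26) + 138*sqrt(10) + 174*sqrt(7) + 24*sqrt(455))/199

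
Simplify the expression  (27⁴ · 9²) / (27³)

3^7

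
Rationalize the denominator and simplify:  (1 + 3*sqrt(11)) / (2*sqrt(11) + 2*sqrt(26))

Multiply numerator and denominator by -2*sqrt(26) + 2*sqrt(11).
Denominator becomes -60; numerator becomes -6*sqrt(286) - 2*sqrt(26) + 2*sqrt(11) + 66.

(-33 - sqrt(11) + sqrt(26) + 3*sqrt(286))/30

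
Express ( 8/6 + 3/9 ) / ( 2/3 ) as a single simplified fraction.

5/2

Numerator: 8/6 + 3/9 = 5/3
Denominator: 2/3 = 2/3
Divide: (5/3) · (3/2) = 5/2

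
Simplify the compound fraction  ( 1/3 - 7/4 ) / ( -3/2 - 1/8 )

Numerator: 1/3 - 7/4 = -17/12
Denominator: -3/2 - 1/8 = -13/8
Divide: (-17/12) · (-8/13) = 34/39

34/39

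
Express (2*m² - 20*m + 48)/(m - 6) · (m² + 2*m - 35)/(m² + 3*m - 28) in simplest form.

Factor: 2*m² - 20*m + 48 = 2·(m - 6)·(m - 4);  m² + 2*m - 35 = (m - 5)·(m + 7);  m² + 3*m - 28 = (m + 7)·(m - 4)
Cancel the common factors (m - 6), (m - 4), (m + 7).

2*m - 10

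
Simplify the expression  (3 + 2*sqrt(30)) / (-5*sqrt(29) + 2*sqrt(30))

(-10*sqrt(870) - 120 - 15*sqrt(29) - 6*sqrt(30))/605

Multiply numerator and denominator by 2*sqrt(30) + 5*sqrt(29).
Denominator becomes -605; numerator becomes 6*sqrt(30) + 15*sqrt(29) + 120 + 10*sqrt(870).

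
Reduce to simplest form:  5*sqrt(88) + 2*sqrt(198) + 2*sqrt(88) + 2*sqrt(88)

24*sqrt(22)

5*sqrt(88) = 10*sqrt(22); 2*sqrt(198) = 6*sqrt(22); 2*sqrt(88) = 4*sqrt(22); 2*sqrt(88) = 4*sqrt(22)
Combine: (10 + 6 + 4 + 4)·sqrt(22) = 24*sqrt(22)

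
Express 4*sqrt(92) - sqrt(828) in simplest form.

4*sqrt(92) = 8*sqrt(23); sqrt(828) = 6*sqrt(23)
Combine: (8 - 6)·sqrt(23) = 2*sqrt(23)

2*sqrt(23)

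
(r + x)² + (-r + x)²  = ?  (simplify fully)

2*r² + 2*x²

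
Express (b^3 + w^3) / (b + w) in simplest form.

Apply the sum-of-cubes factorisation and cancel (b + w).

b^2 - b*w + w^2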